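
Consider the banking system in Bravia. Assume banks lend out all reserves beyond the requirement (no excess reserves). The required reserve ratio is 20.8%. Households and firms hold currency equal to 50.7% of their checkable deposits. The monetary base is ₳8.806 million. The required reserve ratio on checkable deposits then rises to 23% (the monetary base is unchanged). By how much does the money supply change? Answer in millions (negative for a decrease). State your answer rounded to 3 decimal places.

-0.554 million

Initially m₁ = (1 + 0.507) / (0.208 + 0.507) ≈ 2.10769, so M₁ = 2.10769 × 8.806 ≈ 18.5603 million.
After the change m₂ = (1 + 0.507) / (0.23 + 0.507) ≈ 2.04478, so M₂ = 2.04478 × 8.806 ≈ 18.0063 million.
ΔM = M₂ − M₁ = 18.0063 − 18.5603 = -0.554 million.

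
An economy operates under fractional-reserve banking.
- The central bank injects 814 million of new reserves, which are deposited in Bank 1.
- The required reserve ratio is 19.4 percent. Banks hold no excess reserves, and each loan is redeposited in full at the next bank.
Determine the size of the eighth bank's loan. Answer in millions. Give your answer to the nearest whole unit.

145 million

Each bank lends a fraction (1 − rr) = 0.8060 of the deposit it receives, so Bank 8 receives 814·0.8060^7 and lends 814·0.8060^8 ≈ 144.9789 million.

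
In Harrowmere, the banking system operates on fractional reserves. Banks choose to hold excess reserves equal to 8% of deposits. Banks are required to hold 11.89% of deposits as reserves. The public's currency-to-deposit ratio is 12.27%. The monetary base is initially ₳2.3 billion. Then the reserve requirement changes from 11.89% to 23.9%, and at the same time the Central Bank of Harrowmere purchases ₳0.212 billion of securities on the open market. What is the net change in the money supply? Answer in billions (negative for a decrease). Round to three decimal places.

Before: m₁ = (1 + 0.1227) / (0.1189 + 0.08 + 0.1227) ≈ 3.49098, MB₁ = 2.3, so M₁ = 3.49098 × 2.3 ≈ 8.0293 billion.
After: m₂ = (1 + 0.1227) / (0.239 + 0.08 + 0.1227) ≈ 2.54177, MB₂ = 2.3 + 0.212 = 2.512, so M₂ = 2.54177 × 2.512 ≈ 6.3849 billion.
ΔM = M₂ − M₁ = 6.3849 − 8.0293 = -1.6444 billion.

-1.644 billion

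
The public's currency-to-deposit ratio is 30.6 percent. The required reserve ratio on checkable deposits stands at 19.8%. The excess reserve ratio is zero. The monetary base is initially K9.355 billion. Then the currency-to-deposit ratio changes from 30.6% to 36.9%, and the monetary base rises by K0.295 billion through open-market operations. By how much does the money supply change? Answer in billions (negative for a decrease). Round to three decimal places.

Before: m₁ = (1 + 0.306) / (0.198 + 0.306) ≈ 2.59127, MB₁ = 9.355, so M₁ = 2.59127 × 9.355 ≈ 24.2413 billion.
After: m₂ = (1 + 0.369) / (0.198 + 0.369) ≈ 2.41446, MB₂ = 9.355 + 0.295 = 9.65, so M₂ = 2.41446 × 9.65 ≈ 23.2995 billion.
ΔM = M₂ − M₁ = 23.2995 − 24.2413 = -0.9418 billion.

-0.942 billion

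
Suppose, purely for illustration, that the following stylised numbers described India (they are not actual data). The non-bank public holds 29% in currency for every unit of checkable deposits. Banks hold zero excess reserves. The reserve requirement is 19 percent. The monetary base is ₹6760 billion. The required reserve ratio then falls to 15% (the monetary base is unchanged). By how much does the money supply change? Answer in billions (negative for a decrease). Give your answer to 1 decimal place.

₹1651.6 billion

Initially m₁ = (1 + 0.29) / (0.19 + 0.29) = 2.687500, so M₁ = 2.687500 × 6760 = 18167.5 billion.
After the change m₂ = (1 + 0.29) / (0.15 + 0.29) ≈ 2.931818, so M₂ = 2.931818 × 6760 ≈ 19819.0897 billion.
ΔM = M₂ − M₁ = 19819.0897 − 18167.5 = 1651.5897 billion.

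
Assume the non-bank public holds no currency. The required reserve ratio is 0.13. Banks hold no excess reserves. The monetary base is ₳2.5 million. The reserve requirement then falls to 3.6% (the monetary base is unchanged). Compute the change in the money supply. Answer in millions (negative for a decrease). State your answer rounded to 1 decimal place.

₳50.2 million

Initially m₁ = 1 / (0.13) ≈ 7.6923, so M₁ = 7.6923 × 2.5 ≈ 19.2308 million.
After the change m₂ = 1 / (0.036) ≈ 27.7778, so M₂ = 27.7778 × 2.5 = 69.4445 million.
ΔM = M₂ − M₁ = 69.4445 − 19.2308 = 50.2137 million.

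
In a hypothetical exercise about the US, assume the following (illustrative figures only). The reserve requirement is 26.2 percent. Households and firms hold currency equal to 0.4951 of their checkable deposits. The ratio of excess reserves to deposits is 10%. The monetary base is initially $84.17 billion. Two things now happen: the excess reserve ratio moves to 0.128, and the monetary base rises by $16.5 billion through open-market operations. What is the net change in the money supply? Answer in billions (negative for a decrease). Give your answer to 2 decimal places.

$23.23 billion

Before: m₁ = (1 + 0.4951) / (0.262 + 0.1 + 0.4951) ≈ 1.744371, MB₁ = 84.17, so M₁ = 1.744371 × 84.17 ≈ 146.8237 billion.
After: m₂ = (1 + 0.4951) / (0.262 + 0.128 + 0.4951) ≈ 1.689188, MB₂ = 84.17 + 16.5 = 100.67, so M₂ = 1.689188 × 100.67 ≈ 170.0506 billion.
ΔM = M₂ − M₁ = 170.0506 − 146.8237 = 23.2269 billion.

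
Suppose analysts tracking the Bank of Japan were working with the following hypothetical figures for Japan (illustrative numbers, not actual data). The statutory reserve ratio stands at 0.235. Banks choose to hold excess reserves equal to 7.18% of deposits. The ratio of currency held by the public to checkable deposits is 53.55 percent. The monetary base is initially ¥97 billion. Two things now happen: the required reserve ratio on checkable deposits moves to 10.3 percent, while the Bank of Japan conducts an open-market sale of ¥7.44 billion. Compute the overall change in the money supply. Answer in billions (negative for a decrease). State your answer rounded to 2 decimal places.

Before: m₁ = (1 + 0.5355) / (0.235 + 0.0718 + 0.5355) ≈ 1.82298, MB₁ = 97, so M₁ = 1.82298 × 97 ≈ 176.8291 billion.
After: m₂ = (1 + 0.5355) / (0.103 + 0.0718 + 0.5355) ≈ 2.16176, MB₂ = 97 − 7.44 = 89.56, so M₂ = 2.16176 × 89.56 ≈ 193.6072 billion.
ΔM = M₂ − M₁ = 193.6072 − 176.8291 = 16.7781 billion.

¥16.78 billion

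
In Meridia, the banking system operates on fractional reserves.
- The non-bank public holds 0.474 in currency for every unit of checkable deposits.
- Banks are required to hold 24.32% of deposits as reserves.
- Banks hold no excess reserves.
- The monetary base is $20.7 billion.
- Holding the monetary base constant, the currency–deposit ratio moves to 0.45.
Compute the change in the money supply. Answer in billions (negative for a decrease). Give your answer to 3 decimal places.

Initially m₁ = (1 + 0.474) / (0.2432 + 0.474) ≈ 2.055215, so M₁ = 2.055215 × 20.7 ≈ 42.543 billion.
After the change m₂ = (1 + 0.45) / (0.2432 + 0.45) ≈ 2.091748, so M₂ = 2.091748 × 20.7 ≈ 43.2992 billion.
ΔM = M₂ − M₁ = 43.2992 − 42.543 = 0.7562 billion.

$0.756 billion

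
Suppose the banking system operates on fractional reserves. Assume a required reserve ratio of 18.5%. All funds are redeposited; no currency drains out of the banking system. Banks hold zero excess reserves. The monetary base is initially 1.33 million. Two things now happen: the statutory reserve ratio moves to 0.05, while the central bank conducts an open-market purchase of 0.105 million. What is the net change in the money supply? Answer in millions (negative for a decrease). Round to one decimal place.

Before: m₁ = 1 / (0.185) ≈ 5.4054, MB₁ = 1.33, so M₁ = 5.4054 × 1.33 ≈ 7.1892 million.
After: m₂ = 1 / (0.05) = 20, MB₂ = 1.33 + 0.105 = 1.435, so M₂ = 20 × 1.435 = 28.7 million.
ΔM = M₂ − M₁ = 28.7 − 7.1892 = 21.5108 million.

21.5 million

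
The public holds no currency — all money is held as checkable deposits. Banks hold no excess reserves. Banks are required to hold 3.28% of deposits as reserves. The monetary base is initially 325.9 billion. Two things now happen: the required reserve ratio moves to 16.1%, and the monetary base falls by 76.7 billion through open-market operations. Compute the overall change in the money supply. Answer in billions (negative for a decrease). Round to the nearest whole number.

-8388 billion

Before: m₁ = 1 / (0.0328) ≈ 30.4878, MB₁ = 325.9, so M₁ = 30.4878 × 325.9 ≈ 9935.974 billion.
After: m₂ = 1 / (0.161) ≈ 6.2112, MB₂ = 325.9 − 76.7 = 249.2, so M₂ = 6.2112 × 249.2 ≈ 1547.831 billion.
ΔM = M₂ − M₁ = 1547.831 − 9935.974 = -8388.143 billion.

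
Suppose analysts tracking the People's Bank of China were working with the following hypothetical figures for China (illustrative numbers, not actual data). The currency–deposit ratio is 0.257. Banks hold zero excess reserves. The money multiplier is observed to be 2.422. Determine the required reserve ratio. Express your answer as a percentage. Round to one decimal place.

Using m = 2.422. Since m = (1 + c)/(c + rr + e), the denominator satisfies c + rr + e = (1 + c)/m = (1 + 0.257) / 2.422 ≈ 0.518993.
With c = 0.257 and e = 0, the required reserve ratio is 0.518993 − 0.257 − 0 = 0.261993.

26.2%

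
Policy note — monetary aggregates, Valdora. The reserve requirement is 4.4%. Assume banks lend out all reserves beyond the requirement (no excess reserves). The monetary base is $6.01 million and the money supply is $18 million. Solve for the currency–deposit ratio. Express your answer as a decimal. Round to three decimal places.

0.435

Using m = M/MB = 18/6.01 ≈ 2.995008. From m = (1 + c)/(c + rr + e), rearranging gives 1 + c = m·(c + rr + e), so c·(1 − m) = m·(rr + e) − 1.
Hence c = [m·(rr + e) − 1]/(1 − m) = [2.995008 × (0.044 + 0) − 1] / (1 − 2.995008) ≈ 0.435196.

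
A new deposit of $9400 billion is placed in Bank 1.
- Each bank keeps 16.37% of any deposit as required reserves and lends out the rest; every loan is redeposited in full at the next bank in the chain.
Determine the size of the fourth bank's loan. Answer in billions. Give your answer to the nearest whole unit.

$4598 billion

Each bank lends a fraction (1 − rr) = 0.8363 of the deposit it receives, so Bank 4 receives 9400·0.8363^3 and lends 9400·0.8363^4 ≈ 4598.0770 billion.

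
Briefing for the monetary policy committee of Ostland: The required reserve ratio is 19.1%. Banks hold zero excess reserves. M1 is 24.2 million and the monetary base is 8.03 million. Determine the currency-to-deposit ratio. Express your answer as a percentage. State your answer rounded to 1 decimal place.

Using m = M/MB = 24.2/8.03 ≈ 3.013699. From m = (1 + c)/(c + rr + e), rearranging gives 1 + c = m·(c + rr + e), so c·(1 − m) = m·(rr + e) − 1.
Hence c = [m·(rr + e) − 1]/(1 − m) = [3.013699 × (0.191 + 0) − 1] / (1 − 3.013699) ≈ 0.210748.

21.1%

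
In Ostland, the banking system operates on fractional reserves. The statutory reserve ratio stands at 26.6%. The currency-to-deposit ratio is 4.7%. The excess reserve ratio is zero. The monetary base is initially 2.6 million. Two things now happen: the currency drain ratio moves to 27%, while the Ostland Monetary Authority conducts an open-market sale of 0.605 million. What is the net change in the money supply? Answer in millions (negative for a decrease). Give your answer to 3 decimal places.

-3.970 million

Before: m₁ = (1 + 0.047) / (0.266 + 0.047) ≈ 3.34505, MB₁ = 2.6, so M₁ = 3.34505 × 2.6 ≈ 8.6971 million.
After: m₂ = (1 + 0.27) / (0.266 + 0.27) ≈ 2.36940, MB₂ = 2.6 − 0.605 = 1.995, so M₂ = 2.36940 × 1.995 ≈ 4.727 million.
ΔM = M₂ − M₁ = 4.727 − 8.6971 = -3.9701 million.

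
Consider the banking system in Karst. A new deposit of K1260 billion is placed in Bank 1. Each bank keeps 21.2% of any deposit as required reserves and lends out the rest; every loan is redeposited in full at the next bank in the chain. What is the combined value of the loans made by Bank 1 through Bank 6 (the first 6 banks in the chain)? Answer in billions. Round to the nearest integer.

Bank i lends (1 − rr)^i of the original deposit: Bank 1 lends 1260·0.7880 = 992.8800, Bank 2 lends 1260·0.7880² ≈ 782.3894, and so on.
Summing a geometric series: total = 1260·[0.7880·(1 − 0.7880^6) / (1 − 0.7880)] ≈ 3562.1056 billion.

K3562 billion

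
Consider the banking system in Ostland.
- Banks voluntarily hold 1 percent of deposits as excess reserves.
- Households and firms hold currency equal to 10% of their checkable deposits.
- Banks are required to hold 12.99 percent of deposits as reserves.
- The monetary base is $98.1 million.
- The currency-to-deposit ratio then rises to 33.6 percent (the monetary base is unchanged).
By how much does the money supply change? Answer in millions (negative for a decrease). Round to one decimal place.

-174.4 million

Initially m₁ = (1 + 0.1) / (0.1299 + 0.01 + 0.1) ≈ 4.5852, so M₁ = 4.5852 × 98.1 ≈ 449.8081 million.
After the change m₂ = (1 + 0.336) / (0.1299 + 0.01 + 0.336) ≈ 2.8073, so M₂ = 2.8073 × 98.1 ≈ 275.3961 million.
ΔM = M₂ − M₁ = 275.3961 − 449.8081 = -174.412 million.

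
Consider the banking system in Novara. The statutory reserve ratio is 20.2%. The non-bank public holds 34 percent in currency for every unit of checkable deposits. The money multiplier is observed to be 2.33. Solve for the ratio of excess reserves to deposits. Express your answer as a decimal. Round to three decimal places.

0.033

Using m = 2.33. Since m = (1 + c)/(c + rr + e), the denominator satisfies c + rr + e = (1 + c)/m = (1 + 0.34) / 2.33 ≈ 0.575107.
With c = 0.34 and rr = 0.202, the ratio of excess reserves to deposits is 0.575107 − 0.34 − 0.202 = 0.033107.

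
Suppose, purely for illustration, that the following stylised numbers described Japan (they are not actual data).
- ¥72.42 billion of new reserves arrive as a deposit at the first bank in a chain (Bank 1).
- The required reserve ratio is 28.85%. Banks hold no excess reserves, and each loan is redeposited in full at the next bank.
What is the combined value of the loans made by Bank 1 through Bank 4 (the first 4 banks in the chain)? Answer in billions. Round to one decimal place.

Bank i lends (1 − rr)^i of the original deposit: Bank 1 lends 72.42·0.7115 ≈ 51.5268, Bank 2 lends 72.42·0.7115² ≈ 36.6613, and so on.
Summing a geometric series: total = 72.42·[0.7115·(1 − 0.7115^4) / (1 − 0.7115)] ≈ 132.8319 billion.

¥132.8 billion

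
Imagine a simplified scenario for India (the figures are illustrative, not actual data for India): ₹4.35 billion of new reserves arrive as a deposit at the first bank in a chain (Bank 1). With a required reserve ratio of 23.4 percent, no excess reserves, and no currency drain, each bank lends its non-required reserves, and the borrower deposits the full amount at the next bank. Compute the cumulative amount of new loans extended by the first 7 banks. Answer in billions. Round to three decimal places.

₹12.036 billion

Bank i lends (1 − rr)^i of the original deposit: Bank 1 lends 4.35·0.7660 = 3.3321, Bank 2 lends 4.35·0.7660² ≈ 2.5524, and so on.
Summing a geometric series: total = 4.35·[0.7660·(1 − 0.7660^7) / (1 − 0.7660)] ≈ 12.0363 billion.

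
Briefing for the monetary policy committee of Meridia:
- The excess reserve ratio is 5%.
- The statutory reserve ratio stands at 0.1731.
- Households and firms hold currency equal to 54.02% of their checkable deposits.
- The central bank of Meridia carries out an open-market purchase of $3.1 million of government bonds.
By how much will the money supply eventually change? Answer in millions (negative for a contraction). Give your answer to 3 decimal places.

The money multiplier is m = (1 + c) / (rr + e + c) = (1 + 0.5402) / (0.1731 + 0.05 + 0.5402) ≈ 2.01782.
The purchase adds 3.1 million of base, so ΔM = m × ΔMB = 2.01782 × (+3.1) ≈ 6.2552 million.

$6.255 million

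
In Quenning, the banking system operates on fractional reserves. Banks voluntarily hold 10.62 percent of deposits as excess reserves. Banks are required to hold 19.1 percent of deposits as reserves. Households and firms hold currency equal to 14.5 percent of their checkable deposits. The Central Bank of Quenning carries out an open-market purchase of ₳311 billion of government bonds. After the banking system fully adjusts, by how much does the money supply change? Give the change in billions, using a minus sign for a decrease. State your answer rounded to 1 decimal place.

₳805.3 billion

The money multiplier is m = (1 + c) / (rr + e + c) = (1 + 0.145) / (0.191 + 0.1062 + 0.145) ≈ 2.58933.
The purchase adds 311 billion of base, so ΔM = m × ΔMB = 2.58933 × (+311) ≈ 805.2816 billion.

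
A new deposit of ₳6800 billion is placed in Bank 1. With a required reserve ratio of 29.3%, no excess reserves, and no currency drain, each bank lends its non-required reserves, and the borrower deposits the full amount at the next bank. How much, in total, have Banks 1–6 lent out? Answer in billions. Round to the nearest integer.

Bank i lends (1 − rr)^i of the original deposit: Bank 1 lends 6800·0.7070 = 4807.6000, Bank 2 lends 6800·0.7070² = 3398.9732, and so on.
Summing a geometric series: total = 6800·[0.7070·(1 − 0.7070^6) / (1 − 0.7070)] ≈ 14359.0249 billion.

₳14359 billion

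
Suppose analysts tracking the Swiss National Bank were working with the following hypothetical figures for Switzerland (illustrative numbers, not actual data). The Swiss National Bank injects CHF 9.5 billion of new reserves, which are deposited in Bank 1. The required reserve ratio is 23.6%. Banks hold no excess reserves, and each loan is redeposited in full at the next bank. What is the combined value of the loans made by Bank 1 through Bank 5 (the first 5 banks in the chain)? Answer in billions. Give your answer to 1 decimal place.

CHF 22.7 billion

Bank i lends (1 − rr)^i of the original deposit: Bank 1 lends 9.5·0.7640 = 7.2580, Bank 2 lends 9.5·0.7640² ≈ 5.5451, and so on.
Summing a geometric series: total = 9.5·[0.7640·(1 − 0.7640^5) / (1 − 0.7640)] ≈ 22.7490 billion.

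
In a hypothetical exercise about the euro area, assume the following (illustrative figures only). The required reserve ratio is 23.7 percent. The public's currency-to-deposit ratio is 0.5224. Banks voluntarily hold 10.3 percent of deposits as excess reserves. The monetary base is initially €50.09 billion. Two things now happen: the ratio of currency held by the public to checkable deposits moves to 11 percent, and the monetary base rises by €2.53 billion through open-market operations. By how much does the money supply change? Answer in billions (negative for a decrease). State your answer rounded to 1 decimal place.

Before: m₁ = (1 + 0.5224) / (0.237 + 0.103 + 0.5224) ≈ 1.7653, MB₁ = 50.09, so M₁ = 1.7653 × 50.09 ≈ 88.4239 billion.
After: m₂ = (1 + 0.11) / (0.237 + 0.103 + 0.11) ≈ 2.4667, MB₂ = 50.09 + 2.53 = 52.62, so M₂ = 2.4667 × 52.62 ≈ 129.7978 billion.
ΔM = M₂ − M₁ = 129.7978 − 88.4239 = 41.3739 billion.

€41.4 billion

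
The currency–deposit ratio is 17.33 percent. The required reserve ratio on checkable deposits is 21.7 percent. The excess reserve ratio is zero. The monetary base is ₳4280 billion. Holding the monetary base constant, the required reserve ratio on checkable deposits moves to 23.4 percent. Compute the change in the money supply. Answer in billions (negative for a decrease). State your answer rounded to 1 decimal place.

Initially m₁ = (1 + 0.1733) / (0.217 + 0.1733) ≈ 3.006149, so M₁ = 3.006149 × 4280 ≈ 12866.3177 billion.
After the change m₂ = (1 + 0.1733) / (0.234 + 0.1733) ≈ 2.880678, so M₂ = 2.880678 × 4280 ≈ 12329.3018 billion.
ΔM = M₂ − M₁ = 12329.3018 − 12866.3177 = -537.0159 billion.

-537.0 billion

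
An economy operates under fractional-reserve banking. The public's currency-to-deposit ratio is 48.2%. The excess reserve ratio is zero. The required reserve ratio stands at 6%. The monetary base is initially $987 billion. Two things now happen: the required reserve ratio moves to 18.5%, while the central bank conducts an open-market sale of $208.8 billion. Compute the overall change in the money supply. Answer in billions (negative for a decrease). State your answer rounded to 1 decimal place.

Before: m₁ = (1 + 0.482) / (0.06 + 0.482) ≈ 2.73432, MB₁ = 987, so M₁ = 2.73432 × 987 ≈ 2698.7738 billion.
After: m₂ = (1 + 0.482) / (0.185 + 0.482) ≈ 2.22189, MB₂ = 987 − 208.8 = 778.2, so M₂ = 2.22189 × 778.2 ≈ 1729.0748 billion.
ΔM = M₂ − M₁ = 1729.0748 − 2698.7738 = -969.699 billion.

-969.7 billion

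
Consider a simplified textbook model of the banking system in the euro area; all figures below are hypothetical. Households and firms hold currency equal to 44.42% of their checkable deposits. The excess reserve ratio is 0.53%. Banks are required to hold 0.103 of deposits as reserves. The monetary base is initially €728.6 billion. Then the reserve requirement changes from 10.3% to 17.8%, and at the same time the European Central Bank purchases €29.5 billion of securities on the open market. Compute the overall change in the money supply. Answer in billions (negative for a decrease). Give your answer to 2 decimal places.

-159.74 billion

Before: m₁ = (1 + 0.4442) / (0.103 + 0.0053 + 0.4442) ≈ 2.613937, MB₁ = 728.6, so M₁ = 2.613937 × 728.6 ≈ 1904.5145 billion.
After: m₂ = (1 + 0.4442) / (0.178 + 0.0053 + 0.4442) ≈ 2.301514, MB₂ = 728.6 + 29.5 = 758.1, so M₂ = 2.301514 × 758.1 ≈ 1744.7778 billion.
ΔM = M₂ − M₁ = 1744.7778 − 1904.5145 = -159.7367 billion.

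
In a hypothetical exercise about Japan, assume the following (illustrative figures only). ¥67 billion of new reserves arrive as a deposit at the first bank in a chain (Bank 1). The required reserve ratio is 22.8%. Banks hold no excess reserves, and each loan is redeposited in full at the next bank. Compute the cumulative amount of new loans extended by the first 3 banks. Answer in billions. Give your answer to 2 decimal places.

Bank i lends (1 − rr)^i of the original deposit: Bank 1 lends 67·0.7720 = 51.7240, Bank 2 lends 67·0.7720² ≈ 39.9309, and so on.
Summing a geometric series: total = 67·[0.7720·(1 − 0.7720^3) / (1 − 0.7720)] ≈ 122.4816 billion.

¥122.48 billion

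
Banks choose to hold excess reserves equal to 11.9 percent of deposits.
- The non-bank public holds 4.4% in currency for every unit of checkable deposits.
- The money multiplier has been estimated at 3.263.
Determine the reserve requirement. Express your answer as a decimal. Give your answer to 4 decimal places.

Using m = 3.263. Since m = (1 + c)/(c + rr + e), the denominator satisfies c + rr + e = (1 + c)/m = (1 + 0.044) / 3.263 ≈ 0.319951.
With c = 0.044 and e = 0.119, the reserve requirement is 0.319951 − 0.044 − 0.119 = 0.156951.

0.1570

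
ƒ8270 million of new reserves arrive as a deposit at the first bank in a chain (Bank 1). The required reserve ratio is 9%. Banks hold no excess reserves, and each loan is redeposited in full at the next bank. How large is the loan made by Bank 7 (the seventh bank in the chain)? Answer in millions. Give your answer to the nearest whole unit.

Each bank lends a fraction (1 − rr) = 0.9100 of the deposit it receives, so Bank 7 receives 8270·0.9100^6 and lends 8270·0.9100^7 ≈ 4273.6136 million.

ƒ4274 million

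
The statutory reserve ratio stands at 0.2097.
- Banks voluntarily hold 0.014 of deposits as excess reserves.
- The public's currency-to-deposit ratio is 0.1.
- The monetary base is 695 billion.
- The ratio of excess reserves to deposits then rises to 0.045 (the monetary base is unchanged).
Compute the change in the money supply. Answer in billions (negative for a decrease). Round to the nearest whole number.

Initially m₁ = (1 + 0.1) / (0.2097 + 0.014 + 0.1) ≈ 3.3982, so M₁ = 3.3982 × 695 = 2361.749 billion.
After the change m₂ = (1 + 0.1) / (0.2097 + 0.045 + 0.1) ≈ 3.1012, so M₂ = 3.1012 × 695 = 2155.334 billion.
ΔM = M₂ − M₁ = 2155.334 − 2361.749 = -206.415 billion.

-206 billion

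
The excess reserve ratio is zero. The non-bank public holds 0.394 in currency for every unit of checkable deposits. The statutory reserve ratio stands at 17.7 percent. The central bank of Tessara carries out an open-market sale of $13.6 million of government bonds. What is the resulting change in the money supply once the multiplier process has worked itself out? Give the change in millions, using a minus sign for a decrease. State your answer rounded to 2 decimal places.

-33.20 million

The money multiplier is m = (1 + c) / (rr + c) = (1 + 0.394) / (0.177 + 0.394) ≈ 2.44133.
The sale removes 13.6 million of base, so ΔM = m × ΔMB = 2.44133 × (−13.6) ≈ -33.2021 million.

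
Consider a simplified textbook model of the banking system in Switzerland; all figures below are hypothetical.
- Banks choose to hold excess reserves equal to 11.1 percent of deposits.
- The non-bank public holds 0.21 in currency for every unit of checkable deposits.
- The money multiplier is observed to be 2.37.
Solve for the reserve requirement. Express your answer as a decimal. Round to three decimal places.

Using m = 2.37. Since m = (1 + c)/(c + rr + e), the denominator satisfies c + rr + e = (1 + c)/m = (1 + 0.21) / 2.37 ≈ 0.510549.
With c = 0.21 and e = 0.111, the reserve requirement is 0.510549 − 0.21 − 0.111 = 0.189549.

0.190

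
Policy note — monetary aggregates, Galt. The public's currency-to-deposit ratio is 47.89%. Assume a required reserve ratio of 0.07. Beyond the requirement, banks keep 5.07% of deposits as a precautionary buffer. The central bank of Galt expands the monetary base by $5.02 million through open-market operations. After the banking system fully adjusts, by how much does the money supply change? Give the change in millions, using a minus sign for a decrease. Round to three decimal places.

The money multiplier is m = (1 + c) / (rr + e + c) = (1 + 0.4789) / (0.07 + 0.0507 + 0.4789) ≈ 2.46648.
The purchase adds 5.02 million of base, so ΔM = m × ΔMB = 2.46648 × (+5.02) ≈ 12.3817 million.

$12.382 million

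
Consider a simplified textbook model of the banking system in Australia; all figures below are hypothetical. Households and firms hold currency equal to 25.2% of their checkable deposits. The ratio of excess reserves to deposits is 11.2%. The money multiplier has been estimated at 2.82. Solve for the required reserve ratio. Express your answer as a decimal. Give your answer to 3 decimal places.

0.080

Using m = 2.82. Since m = (1 + c)/(c + rr + e), the denominator satisfies c + rr + e = (1 + c)/m = (1 + 0.252) / 2.82 ≈ 0.443972.
With c = 0.252 and e = 0.112, the required reserve ratio is 0.443972 − 0.252 − 0.112 = 0.079972.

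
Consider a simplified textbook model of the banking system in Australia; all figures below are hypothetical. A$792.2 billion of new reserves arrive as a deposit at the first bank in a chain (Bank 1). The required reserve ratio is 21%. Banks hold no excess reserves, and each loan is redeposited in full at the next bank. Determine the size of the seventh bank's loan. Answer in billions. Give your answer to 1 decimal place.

Each bank lends a fraction (1 − rr) = 0.7900 of the deposit it receives, so Bank 7 receives 792.2·0.7900^6 and lends 792.2·0.7900^7 ≈ 152.1334 billion.

A$152.1 billion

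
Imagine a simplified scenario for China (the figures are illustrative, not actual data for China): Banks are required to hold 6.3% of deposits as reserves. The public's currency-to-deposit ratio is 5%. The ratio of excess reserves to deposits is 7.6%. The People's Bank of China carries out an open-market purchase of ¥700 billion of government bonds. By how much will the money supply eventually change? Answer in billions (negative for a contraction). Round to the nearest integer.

¥3889 billion

The money multiplier is m = (1 + c) / (rr + e + c) = (1 + 0.05) / (0.063 + 0.076 + 0.05) ≈ 5.5556.
The purchase adds 700 billion of base, so ΔM = m × ΔMB = 5.5556 × (+700) = 3888.92 billion.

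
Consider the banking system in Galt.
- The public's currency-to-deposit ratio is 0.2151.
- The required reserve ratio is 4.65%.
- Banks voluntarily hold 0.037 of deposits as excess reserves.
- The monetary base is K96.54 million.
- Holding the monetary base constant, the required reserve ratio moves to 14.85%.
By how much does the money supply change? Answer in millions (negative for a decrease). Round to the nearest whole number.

-100 million

Initially m₁ = (1 + 0.2151) / (0.0465 + 0.037 + 0.2151) ≈ 4.0693, so M₁ = 4.0693 × 96.54 ≈ 392.8502 million.
After the change m₂ = (1 + 0.2151) / (0.1485 + 0.037 + 0.2151) ≈ 3.0332, so M₂ = 3.0332 × 96.54 ≈ 292.8251 million.
ΔM = M₂ − M₁ = 292.8251 − 392.8502 = -100.0251 million.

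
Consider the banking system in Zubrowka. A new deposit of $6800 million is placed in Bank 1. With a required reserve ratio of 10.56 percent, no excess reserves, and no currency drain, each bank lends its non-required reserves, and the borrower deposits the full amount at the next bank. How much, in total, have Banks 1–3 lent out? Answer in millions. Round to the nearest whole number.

Bank i lends (1 − rr)^i of the original deposit: Bank 1 lends 6800·0.8944 = 6081.9200, Bank 2 lends 6800·0.8944² ≈ 5439.6692, and so on.
Summing a geometric series: total = 6800·[0.8944·(1 − 0.8944^3) / (1 − 0.8944)] ≈ 16386.8294 million.

$16387 million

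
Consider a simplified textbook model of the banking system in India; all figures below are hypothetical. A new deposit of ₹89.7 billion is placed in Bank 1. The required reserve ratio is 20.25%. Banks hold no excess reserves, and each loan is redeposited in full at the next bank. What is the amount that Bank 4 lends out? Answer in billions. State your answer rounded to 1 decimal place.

Each bank lends a fraction (1 − rr) = 0.7975 of the deposit it receives, so Bank 4 receives 89.7·0.7975^3 and lends 89.7·0.7975^4 ≈ 36.2840 billion.

₹36.3 billion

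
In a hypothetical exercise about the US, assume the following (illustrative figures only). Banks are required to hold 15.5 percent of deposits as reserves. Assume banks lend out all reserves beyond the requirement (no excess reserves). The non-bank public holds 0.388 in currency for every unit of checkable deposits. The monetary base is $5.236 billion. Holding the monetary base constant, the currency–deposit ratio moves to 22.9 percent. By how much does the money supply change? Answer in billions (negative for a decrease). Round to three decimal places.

$3.374 billion

Initially m₁ = (1 + 0.388) / (0.155 + 0.388) ≈ 2.55617, so M₁ = 2.55617 × 5.236 ≈ 13.3841 billion.
After the change m₂ = (1 + 0.229) / (0.155 + 0.229) ≈ 3.20052, so M₂ = 3.20052 × 5.236 ≈ 16.7579 billion.
ΔM = M₂ − M₁ = 16.7579 − 13.3841 = 3.3738 billion.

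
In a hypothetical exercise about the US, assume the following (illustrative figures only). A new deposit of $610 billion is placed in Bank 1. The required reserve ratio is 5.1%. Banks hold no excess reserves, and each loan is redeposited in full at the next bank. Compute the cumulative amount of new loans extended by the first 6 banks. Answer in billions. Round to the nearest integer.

$3059 billion

Bank i lends (1 − rr)^i of the original deposit: Bank 1 lends 610·0.9490 = 578.8900, Bank 2 lends 610·0.9490² ≈ 549.3666, and so on.
Summing a geometric series: total = 610·[0.9490·(1 − 0.9490^6) / (1 − 0.9490)] ≈ 3059.4745 billion.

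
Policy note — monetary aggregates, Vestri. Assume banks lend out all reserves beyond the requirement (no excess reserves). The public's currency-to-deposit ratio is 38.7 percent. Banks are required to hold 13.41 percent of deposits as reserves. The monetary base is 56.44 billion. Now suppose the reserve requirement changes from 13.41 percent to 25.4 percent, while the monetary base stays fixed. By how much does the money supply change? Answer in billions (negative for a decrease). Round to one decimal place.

Initially m₁ = (1 + 0.387) / (0.1341 + 0.387) ≈ 2.6617, so M₁ = 2.6617 × 56.44 ≈ 150.2263 billion.
After the change m₂ = (1 + 0.387) / (0.254 + 0.387) ≈ 2.1638, so M₂ = 2.1638 × 56.44 ≈ 122.1249 billion.
ΔM = M₂ − M₁ = 122.1249 − 150.2263 = -28.1014 billion.

-28.1 billion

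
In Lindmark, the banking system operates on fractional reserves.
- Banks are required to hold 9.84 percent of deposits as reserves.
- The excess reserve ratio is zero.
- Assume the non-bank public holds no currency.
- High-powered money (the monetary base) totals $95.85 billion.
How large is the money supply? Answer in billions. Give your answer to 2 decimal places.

With no currency drain or excess reserves, the money multiplier is m = 1/rr = 1/0.0984 ≈ 10.16260.
Money supply M = m × MB = 10.16260 × 95.85 ≈ 974.0852 billion.

$974.09 billion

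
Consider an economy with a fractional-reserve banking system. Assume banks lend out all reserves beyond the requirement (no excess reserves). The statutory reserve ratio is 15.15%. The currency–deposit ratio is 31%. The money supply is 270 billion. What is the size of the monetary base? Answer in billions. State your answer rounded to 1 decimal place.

95.1 billion

The money multiplier is m = (1 + c) / (rr + c) = (1 + 0.31) / (0.1515 + 0.31) ≈ 2.83857.
MB = M / m = 270 / 2.83857 ≈ 95.1183 billion.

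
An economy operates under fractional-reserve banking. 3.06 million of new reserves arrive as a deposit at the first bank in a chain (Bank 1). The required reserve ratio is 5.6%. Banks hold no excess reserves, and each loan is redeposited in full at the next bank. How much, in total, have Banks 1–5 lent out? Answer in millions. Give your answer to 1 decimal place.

Bank i lends (1 − rr)^i of the original deposit: Bank 1 lends 3.06·0.9440 ≈ 2.8886, Bank 2 lends 3.06·0.9440² ≈ 2.7269, and so on.
Summing a geometric series: total = 3.06·[0.9440·(1 − 0.9440^5) / (1 − 0.9440)] ≈ 12.9136 million.

12.9 million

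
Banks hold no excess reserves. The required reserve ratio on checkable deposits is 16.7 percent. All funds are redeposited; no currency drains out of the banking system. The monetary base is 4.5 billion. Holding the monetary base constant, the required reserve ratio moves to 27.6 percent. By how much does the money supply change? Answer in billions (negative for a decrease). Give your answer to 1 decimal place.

Initially m₁ = 1 / (0.167) ≈ 5.9880, so M₁ = 5.9880 × 4.5 = 26.946 billion.
After the change m₂ = 1 / (0.276) ≈ 3.6232, so M₂ = 3.6232 × 4.5 = 16.3044 billion.
ΔM = M₂ − M₁ = 16.3044 − 26.946 = -10.6416 billion.

-10.6 billion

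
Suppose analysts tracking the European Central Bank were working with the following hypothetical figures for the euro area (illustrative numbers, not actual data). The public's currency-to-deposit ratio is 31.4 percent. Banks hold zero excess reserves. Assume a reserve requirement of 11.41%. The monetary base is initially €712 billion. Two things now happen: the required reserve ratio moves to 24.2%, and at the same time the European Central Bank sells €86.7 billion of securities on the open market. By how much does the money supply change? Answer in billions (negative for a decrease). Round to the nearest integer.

Before: m₁ = (1 + 0.314) / (0.1141 + 0.314) ≈ 3.0694, MB₁ = 712, so M₁ = 3.0694 × 712 = 2185.4128 billion.
After: m₂ = (1 + 0.314) / (0.242 + 0.314) ≈ 2.3633, MB₂ = 712 − 86.7 = 625.3, so M₂ = 2.3633 × 625.3 ≈ 1477.7715 billion.
ΔM = M₂ − M₁ = 1477.7715 − 2185.4128 = -707.6413 billion.

-708 billion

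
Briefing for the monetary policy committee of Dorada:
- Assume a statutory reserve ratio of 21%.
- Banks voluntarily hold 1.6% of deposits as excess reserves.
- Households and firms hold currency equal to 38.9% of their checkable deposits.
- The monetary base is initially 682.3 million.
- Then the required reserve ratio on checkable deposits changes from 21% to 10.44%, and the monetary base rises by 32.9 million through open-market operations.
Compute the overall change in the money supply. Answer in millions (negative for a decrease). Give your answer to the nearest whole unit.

409 million

Before: m₁ = (1 + 0.389) / (0.21 + 0.016 + 0.389) ≈ 2.2585, MB₁ = 682.3, so M₁ = 2.2585 × 682.3 ≈ 1540.9745 million.
After: m₂ = (1 + 0.389) / (0.1044 + 0.016 + 0.389) ≈ 2.7267, MB₂ = 682.3 + 32.9 = 715.2, so M₂ = 2.7267 × 715.2 ≈ 1950.1358 million.
ΔM = M₂ − M₁ = 1950.1358 − 1540.9745 = 409.1613 million.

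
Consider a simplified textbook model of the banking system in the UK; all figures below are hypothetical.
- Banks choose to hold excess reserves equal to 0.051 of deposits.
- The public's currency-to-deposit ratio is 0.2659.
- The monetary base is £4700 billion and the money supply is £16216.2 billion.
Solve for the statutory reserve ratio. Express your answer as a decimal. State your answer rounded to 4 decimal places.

0.0500

Using m = M/MB = 16216.2/4700 ≈ 3.450255. Since m = (1 + c)/(c + rr + e), the denominator satisfies c + rr + e = (1 + c)/m = (1 + 0.2659) / 3.450255 ≈ 0.366900.
With c = 0.2659 and e = 0.051, the statutory reserve ratio is 0.366900 − 0.2659 − 0.051 = 0.05.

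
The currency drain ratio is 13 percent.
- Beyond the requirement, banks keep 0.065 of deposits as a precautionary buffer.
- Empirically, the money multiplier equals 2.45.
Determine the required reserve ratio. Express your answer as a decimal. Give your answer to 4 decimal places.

0.2662

Using m = 2.45. Since m = (1 + c)/(c + rr + e), the denominator satisfies c + rr + e = (1 + c)/m = (1 + 0.13) / 2.45 ≈ 0.461224.
With c = 0.13 and e = 0.065, the required reserve ratio is 0.461224 − 0.13 − 0.065 = 0.266224.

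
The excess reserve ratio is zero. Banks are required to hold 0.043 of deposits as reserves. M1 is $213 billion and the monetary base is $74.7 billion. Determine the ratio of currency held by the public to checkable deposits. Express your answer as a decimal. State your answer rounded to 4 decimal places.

0.4739

Using m = M/MB = 213/74.7 ≈ 2.851406. From m = (1 + c)/(c + rr + e), rearranging gives 1 + c = m·(c + rr + e), so c·(1 − m) = m·(rr + e) − 1.
Hence c = [m·(rr + e) − 1]/(1 − m) = [2.851406 × (0.043 + 0) − 1] / (1 − 2.851406) ≈ 0.473904.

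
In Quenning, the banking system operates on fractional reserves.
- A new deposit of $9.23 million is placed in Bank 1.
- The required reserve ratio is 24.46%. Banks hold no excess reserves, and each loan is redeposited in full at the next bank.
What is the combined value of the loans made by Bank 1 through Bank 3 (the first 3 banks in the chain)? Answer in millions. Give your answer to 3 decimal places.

Bank i lends (1 − rr)^i of the original deposit: Bank 1 lends 9.23·0.7554 ≈ 6.9723, Bank 2 lends 9.23·0.7554² ≈ 5.2669, and so on.
Summing a geometric series: total = 9.23·[0.7554·(1 − 0.7554^3) / (1 − 0.7554)] ≈ 16.2179 million.

$16.218 million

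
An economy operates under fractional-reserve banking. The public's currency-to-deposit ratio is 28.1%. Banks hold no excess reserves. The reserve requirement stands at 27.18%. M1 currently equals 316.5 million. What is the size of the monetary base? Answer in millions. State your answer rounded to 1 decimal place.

136.6 million

The money multiplier is m = (1 + c) / (rr + c) = (1 + 0.281) / (0.2718 + 0.281) ≈ 2.31729.
MB = M / m = 316.5 / 2.31729 ≈ 136.582 million.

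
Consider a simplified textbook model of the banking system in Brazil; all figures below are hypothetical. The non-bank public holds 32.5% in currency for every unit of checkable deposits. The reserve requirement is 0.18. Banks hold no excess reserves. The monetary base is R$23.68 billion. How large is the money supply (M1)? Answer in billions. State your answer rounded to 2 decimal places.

R$62.13 billion

The money multiplier is m = (1 + c) / (rr + c) = (1 + 0.325) / (0.18 + 0.325) ≈ 2.62376.
So M = m × MB = 2.62376 × 23.68 ≈ 62.1306 billion.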